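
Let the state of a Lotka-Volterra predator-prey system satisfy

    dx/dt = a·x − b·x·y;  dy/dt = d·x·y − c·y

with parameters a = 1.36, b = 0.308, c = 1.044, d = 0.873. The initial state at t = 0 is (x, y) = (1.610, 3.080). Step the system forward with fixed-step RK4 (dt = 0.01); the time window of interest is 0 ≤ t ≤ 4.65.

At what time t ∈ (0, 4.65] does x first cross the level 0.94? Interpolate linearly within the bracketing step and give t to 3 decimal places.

t = 2.150

t=0.000: state=(1.610, 3.080)
step 1 (dt=0.01): k1=(0.662, 1.114), k2=(0.661, 1.124), k3=(0.661, 1.124), k4=(0.659, 1.135); state += dt/6·(k1+2k2+2k3+k4)
t=0.010: state=(1.617, 3.091)
t=0.020: state=(1.623, 3.103)
t=0.030: state=(1.630, 3.114)
continuing one RK4 step at a time; state shown every 20 steps (Δt=0.2):
t=0.200: state=(1.735, 3.348)
t=0.400: state=(1.833, 3.712)
t=0.600: state=(1.888, 4.171)
t=0.800: state=(1.886, 4.710)
t=1.000: state=(1.819, 5.287)
t=1.200: state=(1.695, 5.836)
t=1.400: state=(1.530, 6.279)
t=1.600: state=(1.352, 6.553)
t=1.800: state=(1.181, 6.633)
t=2.000: state=(1.033, 6.528)
t=2.150: state=(0.940, 6.350)
next step: t=2.160: state=(0.935, 6.336) — x has crossed 0.94
linear interpolation between t=2.150 (0.94012) and t=2.160 (0.93456) → t≈2.150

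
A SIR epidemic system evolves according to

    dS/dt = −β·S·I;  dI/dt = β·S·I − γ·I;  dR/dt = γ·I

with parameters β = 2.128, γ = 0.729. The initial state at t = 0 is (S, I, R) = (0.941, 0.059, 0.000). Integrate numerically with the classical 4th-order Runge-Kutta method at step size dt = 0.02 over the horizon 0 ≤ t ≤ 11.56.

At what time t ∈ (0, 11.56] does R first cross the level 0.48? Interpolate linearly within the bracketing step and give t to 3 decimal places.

t=0.000: state=(0.941, 0.059, 0.000)
step 1 (dt=0.02): k1=(-0.118, 0.075, 0.043), k2=(-0.119, 0.076, 0.044), k3=(-0.120, 0.076, 0.044), k4=(-0.121, 0.077, 0.044); state += dt/6·(k1+2k2+2k3+k4)
t=0.020: state=(0.939, 0.061, 0.001)
t=0.040: state=(0.936, 0.062, 0.002)
t=0.060: state=(0.934, 0.064, 0.003)
continuing one RK4 step at a time; state shown every 25 steps (Δt=0.5):
t=0.500: state=(0.863, 0.107, 0.030)
t=1.000: state=(0.743, 0.176, 0.081)
t=1.500: state=(0.592, 0.249, 0.159)
t=2.000: state=(0.441, 0.299, 0.260)
t=2.500: state=(0.318, 0.310, 0.372)
t=2.980: state=(0.234, 0.289, 0.477)
next step: t=3.000: state=(0.231, 0.288, 0.482) — R has crossed 0.48
linear interpolation between t=2.980 (0.47742) and t=3.000 (0.48163) → t≈2.992

t = 2.992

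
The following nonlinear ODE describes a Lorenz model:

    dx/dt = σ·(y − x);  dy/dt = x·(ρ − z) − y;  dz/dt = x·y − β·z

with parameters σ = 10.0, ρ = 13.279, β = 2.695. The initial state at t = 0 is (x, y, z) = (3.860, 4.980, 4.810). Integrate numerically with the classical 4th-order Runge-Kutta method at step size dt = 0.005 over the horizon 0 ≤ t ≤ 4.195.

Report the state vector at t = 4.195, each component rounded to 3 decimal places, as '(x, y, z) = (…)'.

t=0.000: state=(3.860, 4.980, 4.810)
step 1 (dt=0.005): k1=(11.200, 27.710, 6.260), k2=(11.613, 27.817, 6.626), k3=(11.605, 27.822, 6.630), k4=(12.011, 27.933, 7.005); state += dt/6·(k1+2k2+2k3+k4)
t=0.005: state=(3.918, 5.119, 4.843)
t=0.010: state=(3.980, 5.259, 4.880)
t=0.015: state=(4.046, 5.401, 4.921)
continuing one RK4 step at a time; state shown every 40 steps (Δt=0.2):
t=0.200: state=(8.110, 10.387, 10.641)
t=0.400: state=(7.676, 4.942, 17.638)
t=0.600: state=(3.082, 1.937, 12.437)
t=0.800: state=(2.621, 3.081, 8.210)
t=1.000: state=(4.665, 6.254, 7.407)
t=1.200: state=(8.027, 9.068, 12.824)
t=1.400: state=(6.546, 4.580, 15.839)
t=1.600: state=(3.682, 3.085, 11.756)
t=1.800: state=(3.908, 4.620, 8.954)
t=2.000: state=(6.147, 7.476, 10.096)
t=2.200: state=(7.492, 7.081, 14.523)
t=2.400: state=(5.303, 4.146, 13.809)
t=2.600: state=(4.183, 4.234, 10.816)
t=2.800: state=(5.217, 6.092, 10.015)
t=3.000: state=(6.867, 7.323, 12.558)
t=3.200: state=(6.308, 5.463, 14.113)
t=3.400: state=(4.844, 4.455, 12.207)
t=3.600: state=(4.946, 5.383, 10.693)
t=3.800: state=(6.148, 6.736, 11.589)
t=4.000: state=(6.529, 6.237, 13.459)
t=4.195: state=(5.513, 4.986, 12.973)

(x, y, z) = (5.513, 4.986, 12.973)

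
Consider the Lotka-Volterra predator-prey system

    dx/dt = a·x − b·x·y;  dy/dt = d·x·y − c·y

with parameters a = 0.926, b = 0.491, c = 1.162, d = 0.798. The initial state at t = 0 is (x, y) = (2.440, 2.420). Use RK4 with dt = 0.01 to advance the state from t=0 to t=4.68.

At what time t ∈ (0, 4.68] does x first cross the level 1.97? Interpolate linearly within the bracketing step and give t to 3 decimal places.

t=0.000: state=(2.440, 2.420)
step 1 (dt=0.01): k1=(-0.640, 1.900), k2=(-0.650, 1.901), k3=(-0.650, 1.901), k4=(-0.661, 1.902); state += dt/6·(k1+2k2+2k3+k4)
t=0.010: state=(2.433, 2.439)
t=0.020: state=(2.427, 2.458)
t=0.030: state=(2.420, 2.477)
continuing one RK4 step at a time; state shown every 20 steps (Δt=0.2):
t=0.200: state=(2.273, 2.797)
t=0.400: state=(2.043, 3.130)
t=0.450: state=(1.980, 3.200)
next step: t=0.460: state=(1.967, 3.214) — x has crossed 1.97
linear interpolation between t=0.450 (1.98005) and t=0.460 (1.96725) → t≈0.458

t = 0.458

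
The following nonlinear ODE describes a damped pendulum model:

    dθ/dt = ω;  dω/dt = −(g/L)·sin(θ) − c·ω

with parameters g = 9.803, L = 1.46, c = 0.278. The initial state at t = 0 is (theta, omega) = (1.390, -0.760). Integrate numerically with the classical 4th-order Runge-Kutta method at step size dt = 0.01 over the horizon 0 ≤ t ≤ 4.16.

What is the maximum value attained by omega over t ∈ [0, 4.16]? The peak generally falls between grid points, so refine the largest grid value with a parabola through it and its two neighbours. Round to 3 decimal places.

max omega = 2.618

t=0.000: state=(1.390, -0.760)
step 1 (dt=0.01): k1=(-0.760, -6.394), k2=(-0.792, -6.380), k3=(-0.792, -6.380), k4=(-0.824, -6.366); state += dt/6·(k1+2k2+2k3+k4)
t=0.010: state=(1.382, -0.824)
t=0.020: state=(1.374, -0.887)
t=0.030: state=(1.364, -0.951)
continuing one RK4 step at a time; state shown every 20 steps (Δt=0.2):
t=0.200: state=(1.115, -1.963)
t=0.400: state=(0.625, -2.856)
t=0.600: state=(0.016, -3.108)
t=0.800: state=(-0.565, -2.576)
t=1.000: state=(-0.979, -1.514)
t=1.200: state=(-1.159, -0.275)
t=1.400: state=(-1.092, 0.929)
t=1.600: state=(-0.800, 1.946)
t=1.800: state=(-0.341, 2.548)
t=2.000: state=(0.177, 2.513)
t=2.200: state=(0.622, 1.857)
t=2.400: state=(0.896, 0.844)
t=2.600: state=(0.954, -0.259)
t=2.800: state=(0.799, -1.261)
t=3.000: state=(0.469, -1.974)
t=3.200: state=(0.042, -2.197)
t=3.400: state=(-0.372, -1.855)
t=3.600: state=(-0.672, -1.091)
t=3.800: state=(-0.796, -0.142)
t=4.000: state=(-0.730, 0.783)
t=4.160: state=(-0.554, 1.383)
largest grid value and its neighbours: omega(1.880)=2.61707, omega(1.890)=2.61786, omega(1.900)=2.61691
parabola through these three points peaks at t≈1.890 with omega≈2.61786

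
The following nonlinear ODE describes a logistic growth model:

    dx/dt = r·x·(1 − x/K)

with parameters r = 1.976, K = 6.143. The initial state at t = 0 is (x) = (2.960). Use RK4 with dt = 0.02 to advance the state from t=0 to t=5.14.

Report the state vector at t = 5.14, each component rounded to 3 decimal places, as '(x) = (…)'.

(x) = (6.143)

t=0.000: state=(2.960)
step 1 (dt=0.02): k1=(3.031), k2=(3.033), k3=(3.033), k4=(3.034); state += dt/6·(k1+2k2+2k3+k4)
t=0.020: state=(3.021)
t=0.040: state=(3.081)
t=0.060: state=(3.142)
continuing one RK4 step at a time; state shown every 10 steps (Δt=0.2):
t=0.200: state=(3.563)
t=0.400: state=(4.129)
t=0.600: state=(4.624)
t=0.800: state=(5.030)
t=1.000: state=(5.346)
t=1.200: state=(5.583)
t=1.400: state=(5.754)
t=1.600: state=(5.875)
t=1.800: state=(5.960)
t=2.000: state=(6.019)
t=2.200: state=(6.059)
t=2.400: state=(6.086)
t=2.600: state=(6.104)
t=2.800: state=(6.117)
t=3.000: state=(6.125)
t=3.200: state=(6.131)
t=3.400: state=(6.135)
t=3.600: state=(6.138)
t=3.800: state=(6.139)
t=4.000: state=(6.141)
t=4.200: state=(6.141)
t=4.400: state=(6.142)
t=4.600: state=(6.142)
t=4.800: state=(6.142)
t=5.000: state=(6.143)
t=5.140: state=(6.143)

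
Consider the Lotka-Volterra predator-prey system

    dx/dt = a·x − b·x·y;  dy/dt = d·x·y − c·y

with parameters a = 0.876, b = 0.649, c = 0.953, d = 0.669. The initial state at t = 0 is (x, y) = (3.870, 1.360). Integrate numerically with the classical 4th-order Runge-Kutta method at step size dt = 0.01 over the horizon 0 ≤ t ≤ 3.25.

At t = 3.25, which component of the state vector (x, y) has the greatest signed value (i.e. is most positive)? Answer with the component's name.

largest component: y

t=0.000: state=(3.870, 1.360)
step 1 (dt=0.01): k1=(-0.026, 2.225), k2=(-0.054, 2.243), k3=(-0.054, 2.243), k4=(-0.082, 2.261); state += dt/6·(k1+2k2+2k3+k4)
t=0.010: state=(3.869, 1.382)
t=0.020: state=(3.868, 1.405)
t=0.030: state=(3.867, 1.428)
continuing one RK4 step at a time; state shown every 20 steps (Δt=0.2):
t=0.200: state=(3.743, 1.876)
t=0.400: state=(3.360, 2.500)
t=0.600: state=(2.777, 3.120)
t=0.800: state=(2.137, 3.581)
t=1.000: state=(1.573, 3.789)
t=1.200: state=(1.147, 3.750)
t=1.400: state=(0.850, 3.538)
t=1.600: state=(0.652, 3.230)
t=1.800: state=(0.523, 2.886)
t=2.000: state=(0.438, 2.542)
t=2.200: state=(0.383, 2.219)
t=2.400: state=(0.349, 1.926)
t=2.600: state=(0.329, 1.665)
t=2.800: state=(0.321, 1.437)
t=3.000: state=(0.322, 1.240)
t=3.200: state=(0.330, 1.070)
t=3.250: state=(0.333, 1.032)
compare at T: x=0.333, y=1.032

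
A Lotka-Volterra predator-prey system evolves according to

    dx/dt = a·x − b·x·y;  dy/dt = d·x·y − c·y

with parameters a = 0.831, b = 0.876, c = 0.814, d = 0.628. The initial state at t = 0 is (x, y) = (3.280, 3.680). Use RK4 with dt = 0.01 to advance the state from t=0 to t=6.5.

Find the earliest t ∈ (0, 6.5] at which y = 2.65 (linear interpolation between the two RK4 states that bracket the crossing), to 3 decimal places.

t = 1.292

t=0.000: state=(3.280, 3.680)
step 1 (dt=0.01): k1=(-7.848, 4.585), k2=(-7.819, 4.522), k3=(-7.819, 4.522), k4=(-7.788, 4.458); state += dt/6·(k1+2k2+2k3+k4)
t=0.010: state=(3.202, 3.725)
t=0.020: state=(3.124, 3.769)
t=0.030: state=(3.047, 3.812)
continuing one RK4 step at a time; state shown every 25 steps (Δt=0.25):
t=0.250: state=(1.643, 4.375)
t=0.500: state=(0.776, 4.278)
t=0.750: state=(0.392, 3.810)
t=1.000: state=(0.223, 3.257)
t=1.250: state=(0.142, 2.732)
t=1.290: state=(0.134, 2.654)
next step: t=1.300: state=(0.132, 2.635) — y has crossed 2.65
linear interpolation between t=1.290 (2.65405) and t=1.300 (2.63473) → t≈1.292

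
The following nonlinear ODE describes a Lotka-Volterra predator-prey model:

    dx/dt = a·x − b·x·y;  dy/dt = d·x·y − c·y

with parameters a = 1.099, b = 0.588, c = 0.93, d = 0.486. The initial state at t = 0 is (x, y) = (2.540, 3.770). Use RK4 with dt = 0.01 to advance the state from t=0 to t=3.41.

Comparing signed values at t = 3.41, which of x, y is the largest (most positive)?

t=0.000: state=(2.540, 3.770)
step 1 (dt=0.01): k1=(-2.839, 1.148), k2=(-2.832, 1.123), k3=(-2.832, 1.123), k4=(-2.824, 1.099); state += dt/6·(k1+2k2+2k3+k4)
t=0.010: state=(2.512, 3.781)
t=0.020: state=(2.484, 3.792)
t=0.030: state=(2.456, 3.802)
continuing one RK4 step at a time; state shown every 20 steps (Δt=0.2):
t=0.200: state=(2.012, 3.902)
t=0.400: state=(1.586, 3.855)
t=0.600: state=(1.267, 3.674)
t=0.800: state=(1.040, 3.410)
t=1.000: state=(0.883, 3.108)
t=1.200: state=(0.778, 2.796)
t=1.400: state=(0.710, 2.495)
t=1.600: state=(0.671, 2.215)
t=1.800: state=(0.654, 1.961)
t=2.000: state=(0.656, 1.735)
t=2.200: state=(0.674, 1.536)
t=2.400: state=(0.708, 1.364)
t=2.600: state=(0.758, 1.216)
t=2.800: state=(0.825, 1.090)
t=3.000: state=(0.910, 0.985)
t=3.200: state=(1.015, 0.898)
t=3.400: state=(1.143, 0.828)
t=3.410: state=(1.150, 0.824)
compare at T: x=1.150, y=0.824

largest component: x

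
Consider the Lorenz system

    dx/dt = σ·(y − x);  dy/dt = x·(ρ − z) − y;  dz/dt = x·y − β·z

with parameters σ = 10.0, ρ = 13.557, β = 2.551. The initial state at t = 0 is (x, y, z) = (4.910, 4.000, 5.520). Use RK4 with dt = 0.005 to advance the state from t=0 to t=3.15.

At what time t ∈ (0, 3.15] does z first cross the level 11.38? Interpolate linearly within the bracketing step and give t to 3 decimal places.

t=0.000: state=(4.910, 4.000, 5.520)
step 1 (dt=0.005): k1=(-9.100, 35.462, 5.558), k2=(-7.986, 35.122, 5.865), k3=(-8.022, 35.142, 5.871), k4=(-6.942, 34.821, 6.179); state += dt/6·(k1+2k2+2k3+k4)
t=0.005: state=(4.870, 4.176, 5.549)
t=0.010: state=(4.840, 4.348, 5.582)
t=0.015: state=(4.821, 4.518, 5.617)
continuing one RK4 step at a time; state shown every 40 steps (Δt=0.2):
t=0.200: state=(7.576, 9.671, 10.315)
t=0.220: state=(7.979, 9.904, 11.289)
next step: t=0.225: state=(8.074, 9.940, 11.542) — z has crossed 11.38
linear interpolation between t=0.220 (11.28947) and t=0.225 (11.54211) → t≈0.222

t = 0.222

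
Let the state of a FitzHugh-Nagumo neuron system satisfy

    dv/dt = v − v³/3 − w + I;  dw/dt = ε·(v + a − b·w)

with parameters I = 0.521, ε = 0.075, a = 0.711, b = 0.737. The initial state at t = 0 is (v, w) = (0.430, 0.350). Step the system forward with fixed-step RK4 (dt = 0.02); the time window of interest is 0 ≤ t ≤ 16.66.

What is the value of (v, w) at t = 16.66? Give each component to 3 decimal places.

(v, w) = (-1.899, 0.852)

t=0.000: state=(0.430, 0.350)
step 1 (dt=0.02): k1=(0.574, 0.066), k2=(0.579, 0.067), k3=(0.579, 0.067), k4=(0.583, 0.067); state += dt/6·(k1+2k2+2k3+k4)
t=0.020: state=(0.442, 0.351)
t=0.040: state=(0.453, 0.353)
t=0.060: state=(0.465, 0.354)
continuing one RK4 step at a time; state shown every 50 steps (Δt=1):
t=1.000: state=(1.145, 0.440)
t=2.000: state=(1.601, 0.572)
t=3.000: state=(1.647, 0.713)
t=4.000: state=(1.589, 0.844)
t=5.000: state=(1.511, 0.964)
t=6.000: state=(1.425, 1.071)
t=7.000: state=(1.331, 1.166)
t=8.000: state=(1.224, 1.249)
t=9.000: state=(1.098, 1.318)
t=10.000: state=(0.936, 1.373)
t=11.000: state=(0.697, 1.412)
t=12.000: state=(0.248, 1.424)
t=13.000: state=(-0.829, 1.383)
t=14.000: state=(-1.895, 1.253)
t=15.000: state=(-1.979, 1.094)
t=16.000: state=(-1.933, 0.944)
t=16.660: state=(-1.899, 0.852)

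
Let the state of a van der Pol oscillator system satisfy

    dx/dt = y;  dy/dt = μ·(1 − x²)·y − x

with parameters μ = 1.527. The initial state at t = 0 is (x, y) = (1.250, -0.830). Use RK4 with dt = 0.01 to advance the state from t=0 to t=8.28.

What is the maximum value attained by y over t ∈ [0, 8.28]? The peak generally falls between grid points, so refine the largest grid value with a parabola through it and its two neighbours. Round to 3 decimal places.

t=0.000: state=(1.250, -0.830)
step 1 (dt=0.01): k1=(-0.830, -0.537), k2=(-0.833, -0.544), k3=(-0.833, -0.544), k4=(-0.835, -0.551); state += dt/6·(k1+2k2+2k3+k4)
t=0.010: state=(1.242, -0.835)
t=0.020: state=(1.233, -0.841)
t=0.030: state=(1.225, -0.847)
continuing one RK4 step at a time; state shown every 50 steps (Δt=0.5):
t=0.500: state=(0.733, -1.332)
t=1.000: state=(-0.242, -2.765)
t=1.500: state=(-1.710, -1.967)
t=2.000: state=(-2.014, 0.158)
t=2.500: state=(-1.847, 0.433)
t=3.000: state=(-1.601, 0.554)
t=3.500: state=(-1.281, 0.748)
t=4.000: state=(-0.812, 1.199)
t=4.500: state=(0.053, 2.464)
t=5.000: state=(1.536, 2.490)
t=5.500: state=(2.015, -0.040)
t=6.000: state=(1.873, -0.414)
t=6.500: state=(1.635, -0.537)
t=7.000: state=(1.326, -0.716)
t=7.500: state=(0.883, -1.117)
t=8.000: state=(0.092, -2.242)
t=8.280: state=(-0.676, -3.181)
largest grid value and its neighbours: y(4.780)=3.25343, y(4.790)=3.25474, y(4.800)=3.25279
parabola through these three points peaks at t≈4.789 with y≈3.25476

max y = 3.255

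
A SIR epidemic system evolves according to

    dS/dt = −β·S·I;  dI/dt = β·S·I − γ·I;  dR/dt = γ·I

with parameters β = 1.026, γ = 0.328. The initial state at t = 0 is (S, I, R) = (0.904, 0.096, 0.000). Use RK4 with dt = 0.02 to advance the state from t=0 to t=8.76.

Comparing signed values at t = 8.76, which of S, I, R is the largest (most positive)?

largest component: R

t=0.000: state=(0.904, 0.096, 0.000)
step 1 (dt=0.02): k1=(-0.089, 0.058, 0.031), k2=(-0.089, 0.058, 0.032), k3=(-0.089, 0.058, 0.032), k4=(-0.090, 0.058, 0.032); state += dt/6·(k1+2k2+2k3+k4)
t=0.020: state=(0.902, 0.097, 0.001)
t=0.040: state=(0.900, 0.098, 0.001)
t=0.060: state=(0.899, 0.099, 0.002)
continuing one RK4 step at a time; state shown every 25 steps (Δt=0.5):
t=0.500: state=(0.854, 0.128, 0.018)
t=1.000: state=(0.792, 0.166, 0.042)
t=1.500: state=(0.720, 0.207, 0.073)
t=2.000: state=(0.640, 0.250, 0.110)
t=2.500: state=(0.558, 0.288, 0.154)
t=3.000: state=(0.477, 0.319, 0.204)
t=3.500: state=(0.403, 0.339, 0.258)
t=4.000: state=(0.338, 0.348, 0.315)
t=4.500: state=(0.283, 0.346, 0.372)
t=5.000: state=(0.237, 0.335, 0.428)
t=5.500: state=(0.201, 0.318, 0.481)
t=6.000: state=(0.171, 0.297, 0.532)
t=6.500: state=(0.148, 0.273, 0.579)
t=7.000: state=(0.129, 0.249, 0.621)
t=7.500: state=(0.115, 0.225, 0.660)
t=8.000: state=(0.103, 0.202, 0.695)
t=8.500: state=(0.093, 0.180, 0.727)
t=8.760: state=(0.089, 0.170, 0.742)
compare at T: S=0.089, I=0.170, R=0.742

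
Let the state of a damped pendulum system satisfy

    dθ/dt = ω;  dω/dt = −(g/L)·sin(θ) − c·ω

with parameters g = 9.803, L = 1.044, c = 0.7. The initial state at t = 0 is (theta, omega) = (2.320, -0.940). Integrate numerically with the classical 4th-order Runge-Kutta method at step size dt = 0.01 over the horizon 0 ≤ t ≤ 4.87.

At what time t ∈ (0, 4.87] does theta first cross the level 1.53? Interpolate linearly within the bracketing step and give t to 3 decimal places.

t = 0.367

t=0.000: state=(2.320, -0.940)
step 1 (dt=0.01): k1=(-0.940, -6.218), k2=(-0.971, -6.226), k3=(-0.971, -6.227), k4=(-1.002, -6.236); state += dt/6·(k1+2k2+2k3+k4)
t=0.010: state=(2.310, -1.002)
t=0.020: state=(2.300, -1.065)
t=0.030: state=(2.289, -1.127)
continuing one RK4 step at a time; state shown every 20 steps (Δt=0.2):
t=0.200: state=(2.004, -2.248)
t=0.360: state=(1.553, -3.386)
next step: t=0.370: state=(1.519, -3.456) — theta has crossed 1.53
linear interpolation between t=0.360 (1.55322) and t=0.370 (1.51901) → t≈0.367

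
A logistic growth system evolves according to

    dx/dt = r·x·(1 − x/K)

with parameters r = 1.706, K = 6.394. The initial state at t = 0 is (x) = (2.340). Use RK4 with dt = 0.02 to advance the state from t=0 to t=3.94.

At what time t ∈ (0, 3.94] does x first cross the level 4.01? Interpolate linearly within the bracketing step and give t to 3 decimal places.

t = 0.627

t=0.000: state=(2.340)
step 1 (dt=0.02): k1=(2.531), k2=(2.542), k3=(2.543), k4=(2.554); state += dt/6·(k1+2k2+2k3+k4)
t=0.020: state=(2.391)
t=0.040: state=(2.442)
t=0.060: state=(2.494)
continuing one RK4 step at a time; state shown every 10 steps (Δt=0.2):
t=0.200: state=(2.865)
t=0.400: state=(3.409)
t=0.600: state=(3.941)
t=0.620: state=(3.992)
next step: t=0.640: state=(4.043) — x has crossed 4.01
linear interpolation between t=0.620 (3.99226) and t=0.640 (4.04321) → t≈0.627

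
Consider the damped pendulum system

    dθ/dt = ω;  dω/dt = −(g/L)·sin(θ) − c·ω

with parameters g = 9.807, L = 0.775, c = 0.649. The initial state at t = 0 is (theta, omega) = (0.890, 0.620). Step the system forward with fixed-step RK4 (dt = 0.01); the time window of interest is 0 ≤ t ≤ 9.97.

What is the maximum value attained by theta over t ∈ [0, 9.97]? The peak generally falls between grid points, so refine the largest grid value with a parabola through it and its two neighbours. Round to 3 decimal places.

max theta = 0.909

t=0.000: state=(0.890, 0.620)
step 1 (dt=0.01): k1=(0.620, -10.236), k2=(0.569, -10.227), k3=(0.569, -10.225), k4=(0.518, -10.214); state += dt/6·(k1+2k2+2k3+k4)
t=0.010: state=(0.896, 0.518)
t=0.020: state=(0.900, 0.416)
t=0.030: state=(0.904, 0.314)
continuing one RK4 step at a time; state shown every 50 steps (Δt=0.5):
t=0.500: state=(0.153, -2.716)
t=1.000: state=(-0.666, 0.110)
t=1.500: state=(0.061, 1.943)
t=2.000: state=(0.461, -0.608)
t=2.500: state=(-0.180, -1.223)
t=3.000: state=(-0.277, 0.816)
t=3.500: state=(0.217, 0.625)
t=4.000: state=(0.130, -0.794)
t=4.500: state=(-0.199, -0.193)
t=5.000: state=(-0.028, 0.639)
t=5.500: state=(0.153, -0.072)
t=6.000: state=(-0.031, -0.438)
t=6.500: state=(-0.100, 0.199)
t=7.000: state=(0.056, 0.250)
t=7.500: state=(0.054, -0.228)
t=8.000: state=(-0.059, -0.104)
t=8.500: state=(-0.019, 0.200)
t=9.000: state=(0.049, 0.007)
t=9.500: state=(-0.003, -0.147)
t=9.970: state=(-0.035, 0.032)
largest grid value and its neighbours: theta(0.050)=0.90826, theta(0.060)=0.90888, theta(0.070)=0.90850
parabola through these three points peaks at t≈0.061 with theta≈0.90889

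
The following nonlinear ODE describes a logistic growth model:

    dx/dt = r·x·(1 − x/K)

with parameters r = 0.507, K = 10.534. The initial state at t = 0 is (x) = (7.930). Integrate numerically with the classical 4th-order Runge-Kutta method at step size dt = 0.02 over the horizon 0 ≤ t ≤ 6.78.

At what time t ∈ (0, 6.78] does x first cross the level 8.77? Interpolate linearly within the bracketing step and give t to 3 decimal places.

t=0.000: state=(7.930)
step 1 (dt=0.02): k1=(0.994), k2=(0.991), k3=(0.991), k4=(0.989); state += dt/6·(k1+2k2+2k3+k4)
t=0.020: state=(7.950)
t=0.040: state=(7.970)
t=0.060: state=(7.989)
continuing one RK4 step at a time; state shown every 25 steps (Δt=0.5):
t=0.500: state=(8.395)
t=0.960: state=(8.765)
next step: t=0.980: state=(8.780) — x has crossed 8.77
linear interpolation between t=0.960 (8.76496) and t=0.980 (8.77983) → t≈0.967

t = 0.967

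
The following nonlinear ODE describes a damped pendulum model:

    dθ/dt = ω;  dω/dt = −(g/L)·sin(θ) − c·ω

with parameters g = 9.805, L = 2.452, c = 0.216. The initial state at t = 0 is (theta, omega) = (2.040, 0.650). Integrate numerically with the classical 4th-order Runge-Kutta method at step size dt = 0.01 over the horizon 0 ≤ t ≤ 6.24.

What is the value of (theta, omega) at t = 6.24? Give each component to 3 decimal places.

(theta, omega) = (-0.659, 1.474)

t=0.000: state=(2.040, 0.650)
step 1 (dt=0.01): k1=(0.650, -3.707), k2=(0.631, -3.697), k3=(0.632, -3.697), k4=(0.613, -3.688); state += dt/6·(k1+2k2+2k3+k4)
t=0.010: state=(2.046, 0.613)
t=0.020: state=(2.052, 0.576)
t=0.030: state=(2.058, 0.540)
continuing one RK4 step at a time; state shown every 25 steps (Δt=0.25):
t=0.250: state=(2.091, -0.232)
t=0.500: state=(1.926, -1.093)
t=0.750: state=(1.541, -1.987)
t=1.000: state=(0.939, -2.793)
t=1.250: state=(0.181, -3.155)
t=1.500: state=(-0.577, -2.792)
t=1.750: state=(-1.170, -1.897)
t=2.000: state=(-1.513, -0.850)
t=2.250: state=(-1.597, 0.168)
t=2.500: state=(-1.434, 1.131)
t=2.750: state=(-1.040, 1.990)
t=3.000: state=(-0.464, 2.547)
t=3.250: state=(0.186, 2.543)
t=3.500: state=(0.758, 1.960)
t=3.750: state=(1.139, 1.059)
t=4.000: state=(1.283, 0.087)
t=4.250: state=(1.186, -0.842)
t=4.500: state=(0.872, -1.636)
t=4.750: state=(0.394, -2.126)
t=5.000: state=(-0.150, -2.129)
t=5.250: state=(-0.629, -1.640)
t=5.500: state=(-0.945, -0.855)
t=5.750: state=(-1.050, 0.016)
t=6.000: state=(-0.941, 0.840)
t=6.240: state=(-0.659, 1.474)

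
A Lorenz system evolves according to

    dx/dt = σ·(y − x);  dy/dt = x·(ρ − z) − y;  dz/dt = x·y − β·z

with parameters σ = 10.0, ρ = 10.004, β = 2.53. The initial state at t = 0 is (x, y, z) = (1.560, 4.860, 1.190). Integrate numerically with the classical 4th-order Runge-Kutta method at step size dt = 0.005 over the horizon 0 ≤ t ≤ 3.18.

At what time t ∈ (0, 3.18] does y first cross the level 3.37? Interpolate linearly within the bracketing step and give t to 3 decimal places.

t = 0.470

t=0.000: state=(1.560, 4.860, 1.190)
step 1 (dt=0.005): k1=(33.000, 8.890, 4.571), k2=(32.397, 9.576, 4.979), k3=(32.429, 9.559, 4.972), k4=(31.856, 10.228, 5.378); state += dt/6·(k1+2k2+2k3+k4)
t=0.005: state=(1.722, 4.908, 1.215)
t=0.010: state=(1.879, 4.962, 1.244)
t=0.015: state=(2.031, 5.023, 1.277)
continuing one RK4 step at a time; state shown every 40 steps (Δt=0.2):
t=0.200: state=(6.753, 9.166, 5.931)
t=0.400: state=(7.850, 5.860, 14.417)
t=0.465: state=(6.250, 3.515, 14.196)
next step: t=0.470: state=(6.113, 3.369, 14.124) — y has crossed 3.37
linear interpolation between t=0.465 (3.51517) and t=0.470 (3.36949) → t≈0.470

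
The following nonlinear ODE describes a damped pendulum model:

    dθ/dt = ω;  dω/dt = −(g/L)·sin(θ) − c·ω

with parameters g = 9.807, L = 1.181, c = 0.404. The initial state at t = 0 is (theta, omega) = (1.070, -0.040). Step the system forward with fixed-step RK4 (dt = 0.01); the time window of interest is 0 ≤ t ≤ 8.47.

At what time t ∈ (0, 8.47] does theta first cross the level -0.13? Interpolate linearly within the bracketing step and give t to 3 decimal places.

t=0.000: state=(1.070, -0.040)
step 1 (dt=0.01): k1=(-0.040, -7.268), k2=(-0.076, -7.253), k3=(-0.076, -7.252), k4=(-0.113, -7.236); state += dt/6·(k1+2k2+2k3+k4)
t=0.010: state=(1.069, -0.113)
t=0.020: state=(1.068, -0.185)
t=0.030: state=(1.066, -0.257)
continuing one RK4 step at a time; state shown every 50 steps (Δt=0.5):
t=0.500: state=(0.289, -2.593)
t=0.660: state=(-0.128, -2.529)
next step: t=0.670: state=(-0.153, -2.507) — theta has crossed -0.13
linear interpolation between t=0.660 (-0.12806) and t=0.670 (-0.15325) → t≈0.661

t = 0.661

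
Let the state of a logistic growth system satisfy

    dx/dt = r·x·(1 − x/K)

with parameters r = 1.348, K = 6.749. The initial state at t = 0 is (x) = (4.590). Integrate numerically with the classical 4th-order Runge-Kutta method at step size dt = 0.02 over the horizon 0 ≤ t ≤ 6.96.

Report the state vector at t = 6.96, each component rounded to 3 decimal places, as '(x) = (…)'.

t=0.000: state=(4.590)
step 1 (dt=0.02): k1=(1.979), k2=(1.970), k3=(1.970), k4=(1.960); state += dt/6·(k1+2k2+2k3+k4)
t=0.020: state=(4.629)
t=0.040: state=(4.668)
t=0.060: state=(4.707)
continuing one RK4 step at a time; state shown every 25 steps (Δt=0.5):
t=0.500: state=(5.444)
t=1.000: state=(6.014)
t=1.500: state=(6.353)
t=2.000: state=(6.541)
t=2.500: state=(6.642)
t=3.000: state=(6.694)
t=3.500: state=(6.721)
t=4.000: state=(6.735)
t=4.500: state=(6.742)
t=5.000: state=(6.745)
t=5.500: state=(6.747)
t=6.000: state=(6.748)
t=6.500: state=(6.749)
t=6.960: state=(6.749)

(x) = (6.749)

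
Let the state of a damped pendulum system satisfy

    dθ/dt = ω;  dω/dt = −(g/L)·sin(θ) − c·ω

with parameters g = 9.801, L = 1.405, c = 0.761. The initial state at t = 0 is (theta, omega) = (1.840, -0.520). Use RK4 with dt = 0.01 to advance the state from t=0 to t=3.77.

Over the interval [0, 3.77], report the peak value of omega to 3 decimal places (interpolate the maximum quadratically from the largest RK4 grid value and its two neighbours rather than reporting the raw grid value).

max omega = 2.085

t=0.000: state=(1.840, -0.520)
step 1 (dt=0.01): k1=(-0.520, -6.329), k2=(-0.552, -6.310), k3=(-0.552, -6.310), k4=(-0.583, -6.291); state += dt/6·(k1+2k2+2k3+k4)
t=0.010: state=(1.834, -0.583)
t=0.020: state=(1.828, -0.646)
t=0.030: state=(1.822, -0.708)
continuing one RK4 step at a time; state shown every 20 steps (Δt=0.2):
t=0.200: state=(1.614, -1.719)
t=0.400: state=(1.164, -2.740)
t=0.600: state=(0.547, -3.317)
t=0.800: state=(-0.110, -3.109)
t=1.000: state=(-0.647, -2.171)
t=1.200: state=(-0.957, -0.916)
t=1.400: state=(-1.016, 0.307)
t=1.600: state=(-0.849, 1.313)
t=1.800: state=(-0.515, 1.946)
t=2.000: state=(-0.105, 2.060)
t=2.200: state=(0.273, 1.646)
t=2.400: state=(0.530, 0.891)
t=2.600: state=(0.623, 0.043)
t=2.800: state=(0.555, -0.694)
t=3.000: state=(0.363, -1.175)
t=3.200: state=(0.108, -1.309)
t=3.400: state=(-0.138, -1.096)
t=3.600: state=(-0.314, -0.640)
t=3.770: state=(-0.383, -0.175)
largest grid value and its neighbours: omega(1.930)=2.08415, omega(1.940)=2.08490, omega(1.950)=2.08423
parabola through these three points peaks at t≈1.940 with omega≈2.08490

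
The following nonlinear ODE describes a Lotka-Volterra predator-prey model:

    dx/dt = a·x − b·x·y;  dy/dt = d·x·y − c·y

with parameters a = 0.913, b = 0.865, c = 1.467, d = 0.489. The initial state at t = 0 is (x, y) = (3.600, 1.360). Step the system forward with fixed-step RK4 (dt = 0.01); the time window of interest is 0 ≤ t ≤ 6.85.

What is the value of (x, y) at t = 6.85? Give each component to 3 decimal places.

(x, y) = (2.344, 1.271)

t=0.000: state=(3.600, 1.360)
step 1 (dt=0.01): k1=(-0.948, 0.399), k2=(-0.953, 0.396), k3=(-0.953, 0.396), k4=(-0.958, 0.394); state += dt/6·(k1+2k2+2k3+k4)
t=0.010: state=(3.590, 1.364)
t=0.020: state=(3.581, 1.368)
t=0.030: state=(3.571, 1.372)
continuing one RK4 step at a time; state shown every 25 steps (Δt=0.25):
t=0.250: state=(3.339, 1.441)
t=0.500: state=(3.057, 1.476)
t=0.750: state=(2.793, 1.462)
t=1.000: state=(2.572, 1.406)
t=1.250: state=(2.406, 1.320)
t=1.500: state=(2.296, 1.219)
t=1.750: state=(2.242, 1.114)
t=2.000: state=(2.238, 1.015)
t=2.250: state=(2.280, 0.926)
t=2.500: state=(2.364, 0.852)
t=2.750: state=(2.487, 0.794)
t=3.000: state=(2.644, 0.753)
t=3.250: state=(2.831, 0.729)
t=3.500: state=(3.041, 0.723)
t=3.750: state=(3.264, 0.737)
t=4.000: state=(3.485, 0.771)
t=4.250: state=(3.685, 0.829)
t=4.500: state=(3.838, 0.910)
t=4.750: state=(3.917, 1.014)
t=5.000: state=(3.902, 1.135)
t=5.250: state=(3.784, 1.259)
t=5.500: state=(3.577, 1.370)
t=5.750: state=(3.312, 1.446)
t=6.000: state=(3.030, 1.477)
t=6.250: state=(2.770, 1.459)
t=6.500: state=(2.553, 1.399)
t=6.750: state=(2.392, 1.311)
t=6.850: state=(2.344, 1.271)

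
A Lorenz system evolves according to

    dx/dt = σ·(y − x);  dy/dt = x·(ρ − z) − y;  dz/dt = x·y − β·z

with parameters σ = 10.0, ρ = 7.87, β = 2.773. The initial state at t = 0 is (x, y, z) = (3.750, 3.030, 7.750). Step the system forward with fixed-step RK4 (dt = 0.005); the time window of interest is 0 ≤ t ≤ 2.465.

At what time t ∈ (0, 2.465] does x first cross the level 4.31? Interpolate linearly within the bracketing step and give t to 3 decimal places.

t=0.000: state=(3.750, 3.030, 7.750)
step 1 (dt=0.005): k1=(-7.200, -2.580, -10.128), k2=(-7.085, -2.481, -10.137), k3=(-7.085, -2.481, -10.135), k4=(-6.970, -2.384, -10.141); state += dt/6·(k1+2k2+2k3+k4)
t=0.005: state=(3.715, 3.018, 7.699)
t=0.010: state=(3.680, 3.006, 7.649)
t=0.015: state=(3.647, 2.996, 7.598)
continuing one RK4 step at a time; state shown every 20 steps (Δt=0.1):
t=0.100: state=(3.247, 2.945, 6.765)
t=0.200: state=(3.111, 3.124, 5.958)
t=0.300: state=(3.246, 3.491, 5.427)
t=0.400: state=(3.580, 3.992, 5.228)
t=0.500: state=(4.046, 4.550, 5.392)
t=0.550: state=(4.301, 4.812, 5.608)
next step: t=0.555: state=(4.327, 4.836, 5.634) — x has crossed 4.31
linear interpolation between t=0.550 (4.30116) and t=0.555 (4.32668) → t≈0.552

t = 0.552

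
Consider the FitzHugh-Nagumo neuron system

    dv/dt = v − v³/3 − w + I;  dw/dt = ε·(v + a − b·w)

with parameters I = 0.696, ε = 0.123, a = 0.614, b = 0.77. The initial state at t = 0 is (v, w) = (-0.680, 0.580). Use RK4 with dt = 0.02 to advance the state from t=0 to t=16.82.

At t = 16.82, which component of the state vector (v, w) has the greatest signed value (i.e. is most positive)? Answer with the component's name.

largest component: v

t=0.000: state=(-0.680, 0.580)
step 1 (dt=0.02): k1=(-0.459, -0.063), k2=(-0.461, -0.064), k3=(-0.461, -0.064), k4=(-0.463, -0.064); state += dt/6·(k1+2k2+2k3+k4)
t=0.020: state=(-0.689, 0.579)
t=0.040: state=(-0.699, 0.577)
t=0.060: state=(-0.708, 0.576)
continuing one RK4 step at a time; state shown every 50 steps (Δt=1):
t=1.000: state=(-1.166, 0.491)
t=2.000: state=(-1.437, 0.362)
t=3.000: state=(-1.458, 0.230)
t=4.000: state=(-1.390, 0.114)
t=5.000: state=(-1.293, 0.018)
t=6.000: state=(-1.180, -0.057)
t=7.000: state=(-1.050, -0.110)
t=8.000: state=(-0.890, -0.142)
t=9.000: state=(-0.666, -0.149)
t=10.000: state=(-0.279, -0.122)
t=11.000: state=(0.585, -0.027)
t=12.000: state=(1.698, 0.190)
t=13.000: state=(1.859, 0.459)
t=14.000: state=(1.776, 0.704)
t=15.000: state=(1.673, 0.915)
t=16.000: state=(1.565, 1.094)
t=16.820: state=(1.473, 1.219)
compare at T: v=1.473, w=1.219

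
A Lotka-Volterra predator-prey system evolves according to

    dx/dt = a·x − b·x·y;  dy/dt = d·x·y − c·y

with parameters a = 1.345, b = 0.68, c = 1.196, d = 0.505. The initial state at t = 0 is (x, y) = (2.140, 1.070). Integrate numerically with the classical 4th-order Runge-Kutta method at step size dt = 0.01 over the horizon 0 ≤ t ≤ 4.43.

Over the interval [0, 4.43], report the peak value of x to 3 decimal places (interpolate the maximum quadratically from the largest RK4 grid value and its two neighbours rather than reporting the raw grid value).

t=0.000: state=(2.140, 1.070)
step 1 (dt=0.01): k1=(1.321, -0.123), k2=(1.326, -0.120), k3=(1.326, -0.120), k4=(1.331, -0.116); state += dt/6·(k1+2k2+2k3+k4)
t=0.010: state=(2.153, 1.069)
t=0.020: state=(2.167, 1.068)
t=0.030: state=(2.180, 1.067)
continuing one RK4 step at a time; state shown every 20 steps (Δt=0.2):
t=0.200: state=(2.424, 1.060)
t=0.400: state=(2.743, 1.083)
t=0.600: state=(3.086, 1.145)
t=0.800: state=(3.433, 1.253)
t=1.000: state=(3.749, 1.418)
t=1.200: state=(3.986, 1.651)
t=1.400: state=(4.085, 1.957)
t=1.600: state=(3.998, 2.321)
t=1.800: state=(3.718, 2.702)
t=2.000: state=(3.291, 3.033)
t=2.200: state=(2.805, 3.249)
t=2.400: state=(2.345, 3.316)
t=2.600: state=(1.962, 3.242)
t=2.800: state=(1.671, 3.064)
t=3.000: state=(1.464, 2.824)
t=3.200: state=(1.329, 2.559)
t=3.400: state=(1.250, 2.294)
t=3.600: state=(1.218, 2.045)
t=3.800: state=(1.226, 1.821)
t=4.000: state=(1.270, 1.625)
t=4.200: state=(1.348, 1.460)
t=4.400: state=(1.460, 1.324)
t=4.430: state=(1.480, 1.306)
largest grid value and its neighbours: x(1.400)=4.08450, x(1.410)=4.08486, x(1.420)=4.08474
parabola through these three points peaks at t≈1.413 with x≈4.08487

max x = 4.085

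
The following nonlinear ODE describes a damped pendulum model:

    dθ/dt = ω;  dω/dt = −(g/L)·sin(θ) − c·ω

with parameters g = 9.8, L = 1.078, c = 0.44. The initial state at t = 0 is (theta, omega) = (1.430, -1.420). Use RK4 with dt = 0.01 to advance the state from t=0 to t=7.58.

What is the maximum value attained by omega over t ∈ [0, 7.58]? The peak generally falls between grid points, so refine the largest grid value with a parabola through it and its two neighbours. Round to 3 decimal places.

t=0.000: state=(1.430, -1.420)
step 1 (dt=0.01): k1=(-1.420, -8.376), k2=(-1.462, -8.348), k3=(-1.462, -8.348), k4=(-1.503, -8.320); state += dt/6·(k1+2k2+2k3+k4)
t=0.010: state=(1.415, -1.503)
t=0.020: state=(1.400, -1.586)
t=0.030: state=(1.384, -1.669)
continuing one RK4 step at a time; state shown every 25 steps (Δt=0.25):
t=0.250: state=(0.835, -3.220)
t=0.500: state=(-0.066, -3.666)
t=0.750: state=(-0.841, -2.297)
t=1.000: state=(-1.156, -0.204)
t=1.250: state=(-0.957, 1.727)
t=1.500: state=(-0.357, 2.873)
t=1.750: state=(0.353, 2.548)
t=2.000: state=(0.817, 1.042)
t=2.250: state=(0.855, -0.716)
t=2.500: state=(0.497, -2.019)
t=2.750: state=(-0.065, -2.263)
t=3.000: state=(-0.536, -1.348)
t=3.250: state=(-0.696, 0.089)
t=3.500: state=(-0.507, 1.339)
t=3.750: state=(-0.090, 1.841)
t=4.000: state=(0.330, 1.364)
t=4.250: state=(0.540, 0.268)
t=4.500: state=(0.463, -0.837)
t=4.750: state=(0.165, -1.432)
t=5.000: state=(-0.186, -1.245)
t=5.250: state=(-0.406, -0.450)
t=5.500: state=(-0.400, 0.479)
t=5.750: state=(-0.194, 1.080)
t=6.000: state=(0.089, 1.075)
t=6.250: state=(0.297, 0.523)
t=6.500: state=(0.333, -0.231)
t=6.750: state=(0.198, -0.793)
t=7.000: state=(-0.024, -0.897)
t=7.250: state=(-0.211, -0.531)
t=7.500: state=(-0.270, 0.064)
t=7.580: state=(-0.258, 0.250)
largest grid value and its neighbours: omega(1.560)=2.94081, omega(1.570)=2.94300, omega(1.580)=2.94255
parabola through these three points peaks at t≈1.573 with omega≈2.94315

max omega = 2.943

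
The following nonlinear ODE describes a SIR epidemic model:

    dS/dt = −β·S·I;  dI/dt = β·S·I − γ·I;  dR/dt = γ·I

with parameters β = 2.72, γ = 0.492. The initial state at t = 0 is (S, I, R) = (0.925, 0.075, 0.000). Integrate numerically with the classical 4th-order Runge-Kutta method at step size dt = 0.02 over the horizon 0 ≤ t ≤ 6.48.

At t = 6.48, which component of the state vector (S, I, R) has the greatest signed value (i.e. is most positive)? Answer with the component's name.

t=0.000: state=(0.925, 0.075, 0.000)
step 1 (dt=0.02): k1=(-0.189, 0.152, 0.037), k2=(-0.192, 0.154, 0.038), k3=(-0.192, 0.155, 0.038), k4=(-0.196, 0.157, 0.038); state += dt/6·(k1+2k2+2k3+k4)
t=0.020: state=(0.921, 0.078, 0.001)
t=0.040: state=(0.917, 0.081, 0.002)
t=0.060: state=(0.913, 0.085, 0.002)
continuing one RK4 step at a time; state shown every 25 steps (Δt=0.5):
t=0.500: state=(0.780, 0.189, 0.031)
t=1.000: state=(0.536, 0.365, 0.099)
t=1.500: state=(0.295, 0.498, 0.207)
t=2.000: state=(0.146, 0.520, 0.334)
t=2.500: state=(0.074, 0.469, 0.457)
t=3.000: state=(0.041, 0.396, 0.563)
t=3.500: state=(0.025, 0.323, 0.652)
t=4.000: state=(0.017, 0.260, 0.723)
t=4.500: state=(0.012, 0.207, 0.780)
t=5.000: state=(0.010, 0.165, 0.826)
t=5.500: state=(0.008, 0.130, 0.862)
t=6.000: state=(0.007, 0.103, 0.890)
t=6.480: state=(0.006, 0.082, 0.912)
compare at T: S=0.006, I=0.082, R=0.912

largest component: R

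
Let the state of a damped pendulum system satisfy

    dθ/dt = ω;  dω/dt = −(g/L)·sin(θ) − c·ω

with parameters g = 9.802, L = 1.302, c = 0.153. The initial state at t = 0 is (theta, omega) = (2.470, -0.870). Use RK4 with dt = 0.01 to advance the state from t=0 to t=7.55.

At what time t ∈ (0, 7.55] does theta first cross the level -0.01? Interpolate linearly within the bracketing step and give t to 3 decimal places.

t = 0.792

t=0.000: state=(2.470, -0.870)
step 1 (dt=0.01): k1=(-0.870, -4.551), k2=(-0.893, -4.573), k3=(-0.893, -4.574), k4=(-0.916, -4.597); state += dt/6·(k1+2k2+2k3+k4)
t=0.010: state=(2.461, -0.916)
t=0.020: state=(2.452, -0.962)
t=0.030: state=(2.442, -1.009)
continuing one RK4 step at a time; state shown every 25 steps (Δt=0.25):
t=0.250: state=(2.096, -2.195)
t=0.500: state=(1.339, -3.886)
t=0.750: state=(0.199, -4.980)
t=0.790: state=(-0.001, -4.979)
next step: t=0.800: state=(-0.050, -4.970) — theta has crossed -0.01
linear interpolation between t=0.790 (-0.00053) and t=0.800 (-0.05028) → t≈0.792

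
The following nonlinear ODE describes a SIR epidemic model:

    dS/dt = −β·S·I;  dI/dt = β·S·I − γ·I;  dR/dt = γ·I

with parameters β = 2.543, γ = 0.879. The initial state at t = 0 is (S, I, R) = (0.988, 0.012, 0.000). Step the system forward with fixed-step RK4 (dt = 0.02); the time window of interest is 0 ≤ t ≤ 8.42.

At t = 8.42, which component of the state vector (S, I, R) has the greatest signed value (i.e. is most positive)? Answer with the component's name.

largest component: R

t=0.000: state=(0.988, 0.012, 0.000)
step 1 (dt=0.02): k1=(-0.030, 0.020, 0.011), k2=(-0.031, 0.020, 0.011), k3=(-0.031, 0.020, 0.011), k4=(-0.031, 0.020, 0.011); state += dt/6·(k1+2k2+2k3+k4)
t=0.020: state=(0.987, 0.012, 0.000)
t=0.040: state=(0.987, 0.013, 0.000)
t=0.060: state=(0.986, 0.013, 0.001)
continuing one RK4 step at a time; state shown every 25 steps (Δt=0.5):
t=0.500: state=(0.965, 0.027, 0.008)
t=1.000: state=(0.917, 0.057, 0.026)
t=1.500: state=(0.825, 0.112, 0.062)
t=2.000: state=(0.682, 0.190, 0.128)
t=2.500: state=(0.510, 0.261, 0.228)
t=3.000: state=(0.357, 0.291, 0.352)
t=3.500: state=(0.248, 0.274, 0.477)
t=4.000: state=(0.180, 0.231, 0.589)
t=4.500: state=(0.138, 0.182, 0.680)
t=5.000: state=(0.113, 0.137, 0.750)
t=5.500: state=(0.097, 0.101, 0.802)
t=6.000: state=(0.087, 0.073, 0.840)
t=6.500: state=(0.080, 0.052, 0.867)
t=7.000: state=(0.076, 0.037, 0.887)
t=7.500: state=(0.073, 0.026, 0.901)
t=8.000: state=(0.071, 0.019, 0.910)
t=8.420: state=(0.070, 0.014, 0.916)
compare at T: S=0.070, I=0.014, R=0.916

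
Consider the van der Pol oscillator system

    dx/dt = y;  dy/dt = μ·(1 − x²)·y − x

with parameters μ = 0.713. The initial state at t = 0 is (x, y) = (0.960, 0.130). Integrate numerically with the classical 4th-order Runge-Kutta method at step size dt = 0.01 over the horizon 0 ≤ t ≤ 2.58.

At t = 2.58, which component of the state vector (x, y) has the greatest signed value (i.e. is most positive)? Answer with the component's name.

t=0.000: state=(0.960, 0.130)
step 1 (dt=0.01): k1=(0.130, -0.953), k2=(0.125, -0.954), k3=(0.125, -0.954), k4=(0.120, -0.955); state += dt/6·(k1+2k2+2k3+k4)
t=0.010: state=(0.961, 0.120)
t=0.020: state=(0.962, 0.111)
t=0.030: state=(0.963, 0.101)
continuing one RK4 step at a time; state shown every 10 steps (Δt=0.1):
t=0.100: state=(0.968, 0.034)
t=0.200: state=(0.967, -0.063)
t=0.300: state=(0.956, -0.160)
t=0.400: state=(0.935, -0.256)
t=0.500: state=(0.904, -0.351)
t=0.600: state=(0.865, -0.446)
t=0.700: state=(0.815, -0.540)
t=0.800: state=(0.756, -0.635)
t=0.900: state=(0.688, -0.731)
t=1.000: state=(0.610, -0.828)
t=1.100: state=(0.523, -0.927)
t=1.200: state=(0.425, -1.028)
t=1.300: state=(0.317, -1.132)
t=1.400: state=(0.198, -1.237)
t=1.500: state=(0.070, -1.340)
t=1.600: state=(-0.070, -1.439)
t=1.700: state=(-0.218, -1.528)
t=1.800: state=(-0.375, -1.600)
t=1.900: state=(-0.537, -1.646)
t=2.000: state=(-0.703, -1.657)
t=2.100: state=(-0.867, -1.623)
t=2.200: state=(-1.026, -1.540)
t=2.300: state=(-1.173, -1.408)
t=2.400: state=(-1.306, -1.233)
t=2.500: state=(-1.419, -1.027)
t=2.580: state=(-1.494, -0.850)
compare at T: x=-1.494, y=-0.850

largest component: y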